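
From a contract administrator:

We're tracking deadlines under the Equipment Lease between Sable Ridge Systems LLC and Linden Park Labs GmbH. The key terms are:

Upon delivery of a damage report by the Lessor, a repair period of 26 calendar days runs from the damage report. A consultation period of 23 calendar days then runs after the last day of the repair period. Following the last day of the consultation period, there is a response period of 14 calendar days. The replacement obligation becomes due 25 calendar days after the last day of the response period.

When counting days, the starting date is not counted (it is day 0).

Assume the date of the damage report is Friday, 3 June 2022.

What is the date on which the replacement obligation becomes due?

30 August 2022

The last day of the repair period: 26 calendar days after 3 June 2022 is 29 June 2022.
The last day of the consultation period: 29 June 2022 + 23 days = 22 July 2022.
The last day of the response period: 22 July 2022 + 14 days = 5 August 2022.
Adding 25 calendar days to 5 August 2022 gives 30 August 2022, which is the date on which the replacement obligation becomes due.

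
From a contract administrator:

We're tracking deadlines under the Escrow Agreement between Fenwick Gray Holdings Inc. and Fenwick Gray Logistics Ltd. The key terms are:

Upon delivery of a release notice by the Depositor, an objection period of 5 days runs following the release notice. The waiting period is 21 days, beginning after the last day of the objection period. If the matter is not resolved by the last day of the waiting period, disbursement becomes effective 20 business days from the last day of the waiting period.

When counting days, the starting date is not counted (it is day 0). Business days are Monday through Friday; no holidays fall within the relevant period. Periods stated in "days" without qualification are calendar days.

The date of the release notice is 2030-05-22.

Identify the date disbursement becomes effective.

Adding 5 calendar days to 2030-05-22 gives 2030-05-27, which is the last day of the objection period.
The last day of the waiting period: 2030-05-27 + 21 days = 2030-06-17.
The date disbursement becomes effective: counting 20 business days from Monday, 2030-06-17 (Jun 18, Jun 19, Jun 20, Jun 21, …, Jul 11, Jul 12, Jul 15, skipping weekends) reaches Monday, 2030-07-15.

2030-07-15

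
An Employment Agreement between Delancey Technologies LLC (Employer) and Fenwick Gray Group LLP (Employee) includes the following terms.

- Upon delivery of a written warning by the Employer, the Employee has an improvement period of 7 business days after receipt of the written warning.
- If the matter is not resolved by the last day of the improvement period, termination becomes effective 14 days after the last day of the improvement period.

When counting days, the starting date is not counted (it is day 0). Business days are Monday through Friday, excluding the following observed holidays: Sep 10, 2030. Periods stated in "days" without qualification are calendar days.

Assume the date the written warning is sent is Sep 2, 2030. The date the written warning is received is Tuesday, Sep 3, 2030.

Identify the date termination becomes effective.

The last day of the improvement period: 7 business days after Tuesday, Sep 3, 2030, skipping weekends and the listed holiday on Sep 10 — Sep 4, Sep 5, Sep 6, Sep 9, Sep 11, Sep 12, Sep 13 — lands on Friday, Sep 13, 2030.
The date termination becomes effective: Sep 13, 2030 + 14 days = Sep 27, 2030.

Sep 27, 2030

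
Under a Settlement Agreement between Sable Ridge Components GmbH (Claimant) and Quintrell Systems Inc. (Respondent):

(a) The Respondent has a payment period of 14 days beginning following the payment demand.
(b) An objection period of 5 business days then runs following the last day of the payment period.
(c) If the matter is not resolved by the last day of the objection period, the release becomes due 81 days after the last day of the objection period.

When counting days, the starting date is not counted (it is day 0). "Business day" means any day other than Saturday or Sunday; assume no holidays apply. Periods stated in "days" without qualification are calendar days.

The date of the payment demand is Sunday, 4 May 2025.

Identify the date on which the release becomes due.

Adding 14 calendar days to 4 May 2025 gives 18 May 2025, which is the last day of the payment period.
From Sunday, 18 May 2025, 5 business days (May 19, May 20, May 21, May 22, May 23, skipping weekends) brings us to Friday, 23 May 2025, which is the last day of the objection period.
The date on which the release becomes due: 81 calendar days after 23 May 2025 is 12 August 2025.

12 August 2025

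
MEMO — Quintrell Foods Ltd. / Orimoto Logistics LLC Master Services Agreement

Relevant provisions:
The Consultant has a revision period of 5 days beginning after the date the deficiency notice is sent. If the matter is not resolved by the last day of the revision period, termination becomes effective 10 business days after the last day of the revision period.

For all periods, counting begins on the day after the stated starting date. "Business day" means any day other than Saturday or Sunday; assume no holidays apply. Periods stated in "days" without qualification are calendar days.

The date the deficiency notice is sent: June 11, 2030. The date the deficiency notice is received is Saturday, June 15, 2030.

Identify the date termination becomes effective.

The last day of the revision period: June 11, 2030 + 5 days = June 16, 2030.
From Sunday, June 16, 2030, 10 business days (Jun 17, Jun 18, Jun 19, Jun 20, Jun 21, Jun 24, Jun 25, Jun 26, Jun 27, Jun 28, skipping weekends) brings us to Friday, June 28, 2030, which is the date termination becomes effective.

June 28, 2030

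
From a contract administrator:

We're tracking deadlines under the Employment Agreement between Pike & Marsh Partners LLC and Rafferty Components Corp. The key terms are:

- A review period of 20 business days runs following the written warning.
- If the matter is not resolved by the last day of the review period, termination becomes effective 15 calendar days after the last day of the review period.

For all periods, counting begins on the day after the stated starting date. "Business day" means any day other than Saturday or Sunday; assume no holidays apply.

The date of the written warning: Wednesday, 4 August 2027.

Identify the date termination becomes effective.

16 September 2027

The last day of the review period: counting 20 business days from Wednesday, 4 August 2027 (Aug 5, Aug 6, Aug 9, Aug 10, …, Aug 30, Aug 31, Sep 1, skipping weekends) reaches Wednesday, 1 September 2027.
Adding 15 calendar days to 1 September 2027 gives 16 September 2027, which is the date termination becomes effective.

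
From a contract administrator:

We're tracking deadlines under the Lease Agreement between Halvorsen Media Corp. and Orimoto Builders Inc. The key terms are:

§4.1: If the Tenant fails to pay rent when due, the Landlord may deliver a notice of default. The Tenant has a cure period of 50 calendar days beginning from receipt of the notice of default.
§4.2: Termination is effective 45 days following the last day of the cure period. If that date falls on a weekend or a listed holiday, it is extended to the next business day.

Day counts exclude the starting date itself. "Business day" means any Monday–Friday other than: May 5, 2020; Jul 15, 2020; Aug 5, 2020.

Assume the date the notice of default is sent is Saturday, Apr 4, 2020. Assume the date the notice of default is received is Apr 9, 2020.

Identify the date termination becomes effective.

Jul 13, 2020

The last day of the cure period: Apr 9, 2020 + 50 days = May 29, 2020.
The date termination becomes effective: 45 calendar days after May 29, 2020 is Jul 13, 2020. Jul 13, 2020 is a Monday and is not a listed holiday, so no roll-forward applies.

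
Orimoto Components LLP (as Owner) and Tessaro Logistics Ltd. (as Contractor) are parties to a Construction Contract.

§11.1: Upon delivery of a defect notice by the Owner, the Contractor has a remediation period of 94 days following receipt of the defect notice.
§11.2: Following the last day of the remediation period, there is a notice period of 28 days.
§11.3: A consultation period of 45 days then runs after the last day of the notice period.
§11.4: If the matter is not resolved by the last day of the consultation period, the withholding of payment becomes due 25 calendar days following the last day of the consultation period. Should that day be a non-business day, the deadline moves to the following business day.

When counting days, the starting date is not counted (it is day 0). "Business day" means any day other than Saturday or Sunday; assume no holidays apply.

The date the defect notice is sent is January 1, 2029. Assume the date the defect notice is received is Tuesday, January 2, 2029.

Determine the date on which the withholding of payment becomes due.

The last day of the remediation period: 94 calendar days after January 2, 2029 is April 6, 2029.
Adding 28 calendar days to April 6, 2029 gives May 4, 2029, which is the last day of the notice period.
The last day of the consultation period: 45 calendar days after May 4, 2029 is June 18, 2029.
The date on which the withholding of payment becomes due: June 18, 2029 + 25 days = July 13, 2029. July 13, 2029 is a Friday, so no roll-forward applies.

July 13, 2029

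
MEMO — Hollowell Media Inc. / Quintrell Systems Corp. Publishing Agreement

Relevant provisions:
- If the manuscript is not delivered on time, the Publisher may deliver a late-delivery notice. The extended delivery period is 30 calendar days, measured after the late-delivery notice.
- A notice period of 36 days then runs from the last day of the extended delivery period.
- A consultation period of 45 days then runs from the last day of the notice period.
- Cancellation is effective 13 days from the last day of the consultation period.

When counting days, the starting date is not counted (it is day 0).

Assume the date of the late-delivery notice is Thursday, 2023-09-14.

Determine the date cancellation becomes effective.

2024-01-16

Adding 30 calendar days to 2023-09-14 gives 2023-10-14, which is the last day of the extended delivery period.
The last day of the notice period: 2023-10-14 + 36 days = 2023-11-19.
The last day of the consultation period: 45 calendar days after 2023-11-19 is 2024-01-03.
Adding 13 calendar days to 2024-01-03 gives 2024-01-16, which is the date cancellation becomes effective.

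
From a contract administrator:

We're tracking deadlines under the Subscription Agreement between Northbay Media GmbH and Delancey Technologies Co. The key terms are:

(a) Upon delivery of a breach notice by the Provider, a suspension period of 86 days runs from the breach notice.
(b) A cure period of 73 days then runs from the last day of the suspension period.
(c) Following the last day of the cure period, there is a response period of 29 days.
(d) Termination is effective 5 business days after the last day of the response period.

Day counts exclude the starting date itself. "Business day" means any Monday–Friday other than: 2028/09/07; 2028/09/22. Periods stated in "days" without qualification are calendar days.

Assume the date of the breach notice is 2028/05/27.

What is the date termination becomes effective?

The last day of the suspension period: 2028/05/27 + 86 days = 2028/08/21.
Adding 73 calendar days to 2028/08/21 gives 2028/11/02, which is the last day of the cure period.
The last day of the response period: 29 calendar days after 2028/11/02 is 2028/12/01.
From Friday, 2028/12/01, 5 business days (Dec 4, Dec 5, Dec 6, Dec 7, Dec 8, skipping weekends) brings us to Friday, 2028/12/08, which is the date termination becomes effective.

2028/12/08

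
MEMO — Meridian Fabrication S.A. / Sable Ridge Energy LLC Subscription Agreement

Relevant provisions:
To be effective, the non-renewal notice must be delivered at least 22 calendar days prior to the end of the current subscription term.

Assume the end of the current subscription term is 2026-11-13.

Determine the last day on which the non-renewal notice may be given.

2026-11-13 minus 22 days is 2026-10-22.

2026-10-22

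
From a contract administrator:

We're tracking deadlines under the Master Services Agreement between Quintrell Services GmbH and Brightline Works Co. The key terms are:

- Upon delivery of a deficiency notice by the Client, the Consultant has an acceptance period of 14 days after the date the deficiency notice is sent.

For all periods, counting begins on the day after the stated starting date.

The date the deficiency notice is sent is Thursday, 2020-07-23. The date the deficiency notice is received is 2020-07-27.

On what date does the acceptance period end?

The last day of the acceptance period: 2020-07-23 + 14 days = 2020-08-06.

2020-08-06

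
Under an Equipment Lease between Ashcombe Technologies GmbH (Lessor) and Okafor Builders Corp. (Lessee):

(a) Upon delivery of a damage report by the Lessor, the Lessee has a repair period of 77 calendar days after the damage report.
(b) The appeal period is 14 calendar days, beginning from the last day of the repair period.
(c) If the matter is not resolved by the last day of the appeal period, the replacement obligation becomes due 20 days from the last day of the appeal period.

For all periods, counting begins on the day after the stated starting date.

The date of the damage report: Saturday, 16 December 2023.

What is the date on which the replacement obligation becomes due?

Adding 77 calendar days to 16 December 2023 gives 2 March 2024, which is the last day of the repair period.
The last day of the appeal period: 14 calendar days after 2 March 2024 is 16 March 2024.
The date on which the replacement obligation becomes due: 16 March 2024 + 20 days = 5 April 2024.

5 April 2024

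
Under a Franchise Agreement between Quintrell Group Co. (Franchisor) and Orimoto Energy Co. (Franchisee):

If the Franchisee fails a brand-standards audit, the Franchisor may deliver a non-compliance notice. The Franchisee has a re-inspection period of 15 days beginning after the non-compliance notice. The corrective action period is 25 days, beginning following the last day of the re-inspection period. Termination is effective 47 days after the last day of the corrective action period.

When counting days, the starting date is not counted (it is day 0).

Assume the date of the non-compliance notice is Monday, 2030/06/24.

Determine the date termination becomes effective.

The last day of the re-inspection period: 15 calendar days after 2030/06/24 is 2030/07/09.
The last day of the corrective action period: 25 calendar days after 2030/07/09 is 2030/08/03.
Adding 47 calendar days to 2030/08/03 gives 2030/09/19, which is the date termination becomes effective.

2030/09/19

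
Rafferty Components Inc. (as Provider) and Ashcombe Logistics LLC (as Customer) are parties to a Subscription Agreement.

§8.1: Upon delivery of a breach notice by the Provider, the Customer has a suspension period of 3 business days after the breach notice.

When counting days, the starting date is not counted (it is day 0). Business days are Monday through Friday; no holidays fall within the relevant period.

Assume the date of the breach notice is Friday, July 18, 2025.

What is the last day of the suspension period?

July 23, 2025

The last day of the suspension period: counting 3 business days from Friday, July 18, 2025 (Jul 21, Jul 22, Jul 23, skipping weekends) reaches Wednesday, July 23, 2025.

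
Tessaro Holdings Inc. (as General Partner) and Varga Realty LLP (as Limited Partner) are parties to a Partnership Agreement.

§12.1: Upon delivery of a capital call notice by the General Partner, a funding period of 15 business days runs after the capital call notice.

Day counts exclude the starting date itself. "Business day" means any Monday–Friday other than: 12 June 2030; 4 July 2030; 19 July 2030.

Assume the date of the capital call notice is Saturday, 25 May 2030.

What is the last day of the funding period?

From Saturday, 25 May 2030, 15 business days (May 27, May 28, May 29, May 30, …, Jun 13, Jun 14, Jun 17, skipping weekends and the listed holiday on Jun 12) brings us to Monday, 17 June 2030, which is the last day of the funding period.

17 June 2030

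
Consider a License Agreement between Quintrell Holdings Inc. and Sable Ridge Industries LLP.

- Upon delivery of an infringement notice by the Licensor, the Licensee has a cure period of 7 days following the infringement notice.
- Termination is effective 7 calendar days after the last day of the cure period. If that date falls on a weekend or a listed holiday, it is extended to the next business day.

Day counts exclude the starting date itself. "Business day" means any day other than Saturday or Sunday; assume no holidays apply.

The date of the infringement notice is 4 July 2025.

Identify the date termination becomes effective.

Adding 7 calendar days to 4 July 2025 gives 11 July 2025, which is the last day of the cure period.
Adding 7 calendar days to 11 July 2025 gives 18 July 2025, which is the date termination becomes effective. 18 July 2025 is a Friday, so no roll-forward applies.

18 July 2025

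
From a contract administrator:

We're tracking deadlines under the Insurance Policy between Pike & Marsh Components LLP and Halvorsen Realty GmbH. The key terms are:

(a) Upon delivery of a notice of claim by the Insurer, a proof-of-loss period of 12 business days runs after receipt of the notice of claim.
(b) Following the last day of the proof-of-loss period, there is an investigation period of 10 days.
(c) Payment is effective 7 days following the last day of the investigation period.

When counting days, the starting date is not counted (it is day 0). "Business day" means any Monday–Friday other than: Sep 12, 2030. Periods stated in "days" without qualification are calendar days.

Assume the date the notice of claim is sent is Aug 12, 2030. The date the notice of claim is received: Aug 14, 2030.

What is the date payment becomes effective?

From Wednesday, Aug 14, 2030, 12 business days (Aug 15, Aug 16, Aug 19, Aug 20, …, Aug 28, Aug 29, Aug 30, skipping weekends) brings us to Friday, Aug 30, 2030, which is the last day of the proof-of-loss period.
The last day of the investigation period: Aug 30, 2030 + 10 days = Sep 9, 2030.
Adding 7 calendar days to Sep 9, 2030 gives Sep 16, 2030, which is the date payment becomes effective.

Sep 16, 2030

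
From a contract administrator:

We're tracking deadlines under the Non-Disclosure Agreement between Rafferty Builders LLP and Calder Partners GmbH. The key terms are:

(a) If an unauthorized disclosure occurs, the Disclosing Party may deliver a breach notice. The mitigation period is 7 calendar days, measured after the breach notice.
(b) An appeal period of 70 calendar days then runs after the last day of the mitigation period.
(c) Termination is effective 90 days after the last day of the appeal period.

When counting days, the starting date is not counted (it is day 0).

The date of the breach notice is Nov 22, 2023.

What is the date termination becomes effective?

The last day of the mitigation period: 7 calendar days after Nov 22, 2023 is Nov 29, 2023.
The last day of the appeal period: 70 calendar days after Nov 29, 2023 is Feb 7, 2024.
The date termination becomes effective: Feb 7, 2024 + 90 days = May 7, 2024.

May 7, 2024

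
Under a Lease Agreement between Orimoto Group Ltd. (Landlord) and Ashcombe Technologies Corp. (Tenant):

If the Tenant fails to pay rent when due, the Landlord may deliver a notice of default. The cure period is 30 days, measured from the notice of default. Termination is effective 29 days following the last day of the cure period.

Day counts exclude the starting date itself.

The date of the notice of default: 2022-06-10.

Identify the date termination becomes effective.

The last day of the cure period: 2022-06-10 + 30 days = 2022-07-10.
The date termination becomes effective: 29 calendar days after 2022-07-10 is 2022-08-08.

2022-08-08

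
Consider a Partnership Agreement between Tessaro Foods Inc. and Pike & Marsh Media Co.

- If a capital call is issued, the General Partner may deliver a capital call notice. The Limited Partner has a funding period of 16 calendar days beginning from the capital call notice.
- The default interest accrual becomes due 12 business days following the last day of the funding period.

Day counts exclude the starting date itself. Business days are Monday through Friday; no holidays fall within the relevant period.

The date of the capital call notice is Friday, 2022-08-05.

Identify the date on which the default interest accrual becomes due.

The last day of the funding period: 2022-08-05 + 16 days = 2022-08-21.
From Sunday, 2022-08-21, 12 business days (Aug 22, Aug 23, Aug 24, Aug 25, …, Sep 2, Sep 5, Sep 6, skipping weekends) brings us to Tuesday, 2022-09-06, which is the date on which the default interest accrual becomes due.

2022-09-06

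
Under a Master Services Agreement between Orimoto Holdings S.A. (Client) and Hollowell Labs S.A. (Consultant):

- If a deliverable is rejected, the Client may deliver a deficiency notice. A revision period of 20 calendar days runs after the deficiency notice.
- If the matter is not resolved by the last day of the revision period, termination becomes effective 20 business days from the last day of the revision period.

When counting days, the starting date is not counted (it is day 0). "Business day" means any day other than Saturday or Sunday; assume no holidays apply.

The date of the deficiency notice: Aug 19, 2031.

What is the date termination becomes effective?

Oct 6, 2031

Adding 20 calendar days to Aug 19, 2031 gives Sep 8, 2031, which is the last day of the revision period.
The date termination becomes effective: counting 20 business days from Monday, Sep 8, 2031 (Sep 9, Sep 10, Sep 11, Sep 12, …, Oct 2, Oct 3, Oct 6, skipping weekends) reaches Monday, Oct 6, 2031.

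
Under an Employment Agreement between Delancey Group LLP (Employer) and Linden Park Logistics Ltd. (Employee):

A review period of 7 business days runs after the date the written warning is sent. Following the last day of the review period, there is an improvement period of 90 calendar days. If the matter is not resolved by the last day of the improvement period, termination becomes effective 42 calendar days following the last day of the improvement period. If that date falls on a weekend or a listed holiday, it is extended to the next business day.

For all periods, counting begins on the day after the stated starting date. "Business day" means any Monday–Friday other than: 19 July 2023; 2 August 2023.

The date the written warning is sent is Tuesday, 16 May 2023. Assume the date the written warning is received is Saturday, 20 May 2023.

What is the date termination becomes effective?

4 October 2023

The last day of the review period: counting 7 business days from Tuesday, 16 May 2023 (May 17, May 18, May 19, May 22, May 23, May 24, May 25, skipping weekends) reaches Thursday, 25 May 2023.
Adding 90 calendar days to 25 May 2023 gives 23 August 2023, which is the last day of the improvement period.
The date termination becomes effective: 23 August 2023 + 42 days = 4 October 2023. 4 October 2023 is a Wednesday and is not a listed holiday, so no roll-forward applies.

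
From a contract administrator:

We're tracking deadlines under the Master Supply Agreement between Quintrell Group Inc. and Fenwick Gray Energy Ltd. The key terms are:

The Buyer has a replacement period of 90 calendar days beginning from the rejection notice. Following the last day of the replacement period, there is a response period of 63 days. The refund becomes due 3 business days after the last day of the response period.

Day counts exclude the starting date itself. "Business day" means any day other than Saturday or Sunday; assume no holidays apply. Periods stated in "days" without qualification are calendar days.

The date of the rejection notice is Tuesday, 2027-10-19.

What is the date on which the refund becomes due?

The last day of the replacement period: 90 calendar days after 2027-10-19 is 2028-01-17.
The last day of the response period: 63 calendar days after 2028-01-17 is 2028-03-20.
The date on which the refund becomes due: 3 business days after Monday, 2028-03-20, skipping weekends — Mar 21, Mar 22, Mar 23 — lands on Thursday, 2028-03-23.

2028-03-23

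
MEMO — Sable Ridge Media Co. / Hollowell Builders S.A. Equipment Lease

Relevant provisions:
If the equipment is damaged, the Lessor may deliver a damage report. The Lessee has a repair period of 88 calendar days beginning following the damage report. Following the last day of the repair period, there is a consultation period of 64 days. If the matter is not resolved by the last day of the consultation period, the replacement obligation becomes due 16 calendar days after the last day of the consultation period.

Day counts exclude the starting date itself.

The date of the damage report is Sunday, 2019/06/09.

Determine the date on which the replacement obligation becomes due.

2019/11/24

The last day of the repair period: 2019/06/09 + 88 days = 2019/09/05.
The last day of the consultation period: 2019/09/05 + 64 days = 2019/11/08.
The date on which the replacement obligation becomes due: 2019/11/08 + 16 days = 2019/11/24.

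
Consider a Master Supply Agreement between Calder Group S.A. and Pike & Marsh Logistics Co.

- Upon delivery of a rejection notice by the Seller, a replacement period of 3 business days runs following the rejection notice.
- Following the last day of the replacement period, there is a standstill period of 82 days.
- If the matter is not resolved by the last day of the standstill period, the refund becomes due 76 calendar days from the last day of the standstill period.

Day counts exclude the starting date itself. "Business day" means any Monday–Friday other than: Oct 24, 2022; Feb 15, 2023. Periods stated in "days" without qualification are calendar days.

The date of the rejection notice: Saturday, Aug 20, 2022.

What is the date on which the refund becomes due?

Jan 29, 2023

From Saturday, Aug 20, 2022, 3 business days (Aug 22, Aug 23, Aug 24, skipping weekends) brings us to Wednesday, Aug 24, 2022, which is the last day of the replacement period.
The last day of the standstill period: Aug 24, 2022 + 82 days = Nov 14, 2022.
The date on which the refund becomes due: Nov 14, 2022 + 76 days = Jan 29, 2023.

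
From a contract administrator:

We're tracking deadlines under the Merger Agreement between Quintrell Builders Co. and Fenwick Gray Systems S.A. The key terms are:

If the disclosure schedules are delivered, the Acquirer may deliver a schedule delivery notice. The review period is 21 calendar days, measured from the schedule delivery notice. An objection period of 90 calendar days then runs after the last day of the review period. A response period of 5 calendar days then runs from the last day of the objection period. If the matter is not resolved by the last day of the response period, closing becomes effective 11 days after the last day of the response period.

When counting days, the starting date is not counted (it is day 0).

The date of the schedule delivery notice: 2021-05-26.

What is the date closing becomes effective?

The last day of the review period: 2021-05-26 + 21 days = 2021-06-16.
The last day of the objection period: 2021-06-16 + 90 days = 2021-09-14.
The last day of the response period: 5 calendar days after 2021-09-14 is 2021-09-19.
The date closing becomes effective: 11 calendar days after 2021-09-19 is 2021-09-30.

2021-09-30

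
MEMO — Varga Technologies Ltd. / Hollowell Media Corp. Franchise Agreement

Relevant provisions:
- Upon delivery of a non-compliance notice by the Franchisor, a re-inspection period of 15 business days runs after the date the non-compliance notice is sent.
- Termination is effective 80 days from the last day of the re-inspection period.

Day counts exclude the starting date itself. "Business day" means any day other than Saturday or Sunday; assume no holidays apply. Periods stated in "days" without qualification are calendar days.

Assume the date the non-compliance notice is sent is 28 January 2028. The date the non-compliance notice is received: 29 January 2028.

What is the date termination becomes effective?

8 May 2028

The last day of the re-inspection period: counting 15 business days from Friday, 28 January 2028 (Jan 31, Feb 1, Feb 2, Feb 3, …, Feb 16, Feb 17, Feb 18, skipping weekends) reaches Friday, 18 February 2028.
The date termination becomes effective: 80 calendar days after 18 February 2028 is 8 May 2028.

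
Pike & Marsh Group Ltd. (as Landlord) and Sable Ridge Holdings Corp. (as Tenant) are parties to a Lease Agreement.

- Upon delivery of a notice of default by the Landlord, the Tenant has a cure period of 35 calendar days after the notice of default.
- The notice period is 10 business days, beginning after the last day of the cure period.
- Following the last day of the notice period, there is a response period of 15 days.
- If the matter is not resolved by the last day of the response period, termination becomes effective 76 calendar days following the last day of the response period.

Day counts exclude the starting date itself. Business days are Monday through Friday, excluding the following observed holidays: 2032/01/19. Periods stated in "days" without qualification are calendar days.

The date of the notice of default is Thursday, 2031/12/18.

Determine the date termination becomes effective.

Adding 35 calendar days to 2031/12/18 gives 2032/01/22, which is the last day of the cure period.
The last day of the notice period: counting 10 business days from Thursday, 2032/01/22 (Jan 23, Jan 26, Jan 27, Jan 28, Jan 29, Jan 30, Feb 2, Feb 3, Feb 4, Feb 5, skipping weekends) reaches Thursday, 2032/02/05.
The last day of the response period: 15 calendar days after 2032/02/05 is 2032/02/20.
The date termination becomes effective: 76 calendar days after 2032/02/20 is 2032/05/06.

2032/05/06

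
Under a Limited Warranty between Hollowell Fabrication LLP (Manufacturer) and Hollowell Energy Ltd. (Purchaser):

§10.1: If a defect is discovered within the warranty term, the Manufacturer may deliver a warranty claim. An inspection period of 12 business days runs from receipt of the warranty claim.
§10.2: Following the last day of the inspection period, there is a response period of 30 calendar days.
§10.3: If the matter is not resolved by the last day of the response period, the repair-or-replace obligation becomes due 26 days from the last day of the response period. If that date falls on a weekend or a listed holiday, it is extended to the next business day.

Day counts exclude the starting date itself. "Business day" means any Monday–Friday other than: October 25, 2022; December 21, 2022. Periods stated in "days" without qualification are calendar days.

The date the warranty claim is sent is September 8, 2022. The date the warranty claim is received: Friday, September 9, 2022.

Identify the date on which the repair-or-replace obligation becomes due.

The last day of the inspection period: counting 12 business days from Friday, September 9, 2022 (Sep 12, Sep 13, Sep 14, Sep 15, …, Sep 23, Sep 26, Sep 27, skipping weekends) reaches Tuesday, September 27, 2022.
The last day of the response period: 30 calendar days after September 27, 2022 is October 27, 2022.
The date on which the repair-or-replace obligation becomes due: 26 calendar days after October 27, 2022 is November 22, 2022. November 22, 2022 is a Tuesday and is not a listed holiday, so no roll-forward applies.

November 22, 2022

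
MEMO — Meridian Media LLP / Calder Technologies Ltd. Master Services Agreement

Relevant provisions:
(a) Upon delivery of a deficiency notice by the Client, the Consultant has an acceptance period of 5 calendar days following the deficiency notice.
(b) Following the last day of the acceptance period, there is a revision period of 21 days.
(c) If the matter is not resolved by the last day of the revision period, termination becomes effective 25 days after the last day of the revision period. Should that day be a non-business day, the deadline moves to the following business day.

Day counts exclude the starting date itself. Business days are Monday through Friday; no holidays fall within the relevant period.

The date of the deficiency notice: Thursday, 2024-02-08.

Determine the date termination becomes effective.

The last day of the acceptance period: 5 calendar days after 2024-02-08 is 2024-02-13.
The last day of the revision period: 2024-02-13 + 21 days = 2024-03-05.
The date termination becomes effective: 25 calendar days after 2024-03-05 is 2024-03-30. That falls on a Saturday, so it rolls to the next business day, Monday, 2024-04-01.

2024-04-01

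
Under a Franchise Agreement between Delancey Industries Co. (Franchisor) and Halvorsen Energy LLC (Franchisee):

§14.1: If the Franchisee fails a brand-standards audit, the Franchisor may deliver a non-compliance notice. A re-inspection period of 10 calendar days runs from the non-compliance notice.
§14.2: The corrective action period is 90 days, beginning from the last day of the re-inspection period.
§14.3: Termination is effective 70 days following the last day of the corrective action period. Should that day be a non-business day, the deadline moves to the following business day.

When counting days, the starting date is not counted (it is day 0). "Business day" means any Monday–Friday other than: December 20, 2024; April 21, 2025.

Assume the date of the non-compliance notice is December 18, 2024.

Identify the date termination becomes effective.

June 6, 2025

Adding 10 calendar days to December 18, 2024 gives December 28, 2024, which is the last day of the re-inspection period.
The last day of the corrective action period: December 28, 2024 + 90 days = March 28, 2025.
The date termination becomes effective: 70 calendar days after March 28, 2025 is June 6, 2025. June 6, 2025 is a Friday and is not a listed holiday, so no roll-forward applies.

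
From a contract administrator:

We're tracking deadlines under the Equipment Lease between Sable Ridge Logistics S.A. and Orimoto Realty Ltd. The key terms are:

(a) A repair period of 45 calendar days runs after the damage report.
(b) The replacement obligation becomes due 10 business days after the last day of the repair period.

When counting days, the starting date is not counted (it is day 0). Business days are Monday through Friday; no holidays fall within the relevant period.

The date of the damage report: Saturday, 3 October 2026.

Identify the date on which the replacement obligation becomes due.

Adding 45 calendar days to 3 October 2026 gives 17 November 2026, which is the last day of the repair period.
The date on which the replacement obligation becomes due: counting 10 business days from Tuesday, 17 November 2026 (Nov 18, Nov 19, Nov 20, Nov 23, Nov 24, Nov 25, Nov 26, Nov 27, Nov 30, Dec 1, skipping weekends) reaches Tuesday, 1 December 2026.

1 December 2026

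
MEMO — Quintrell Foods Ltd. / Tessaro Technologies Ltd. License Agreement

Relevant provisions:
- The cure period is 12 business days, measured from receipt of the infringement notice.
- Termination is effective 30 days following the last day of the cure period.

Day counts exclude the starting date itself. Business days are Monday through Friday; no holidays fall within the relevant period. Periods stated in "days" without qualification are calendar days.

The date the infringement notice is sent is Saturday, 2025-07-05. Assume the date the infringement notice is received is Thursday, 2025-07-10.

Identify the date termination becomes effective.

The last day of the cure period: counting 12 business days from Thursday, 2025-07-10 (Jul 11, Jul 14, Jul 15, Jul 16, …, Jul 24, Jul 25, Jul 28, skipping weekends) reaches Monday, 2025-07-28.
The date termination becomes effective: 30 calendar days after 2025-07-28 is 2025-08-27.

2025-08-27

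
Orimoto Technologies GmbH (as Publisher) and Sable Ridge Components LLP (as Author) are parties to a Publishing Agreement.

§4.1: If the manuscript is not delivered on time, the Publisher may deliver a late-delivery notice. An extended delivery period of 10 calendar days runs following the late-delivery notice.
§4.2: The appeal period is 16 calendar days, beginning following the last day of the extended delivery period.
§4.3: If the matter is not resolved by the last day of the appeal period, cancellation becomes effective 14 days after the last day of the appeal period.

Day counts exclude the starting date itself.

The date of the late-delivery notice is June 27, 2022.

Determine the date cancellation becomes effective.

August 6, 2022

Adding 10 calendar days to June 27, 2022 gives July 7, 2022, which is the last day of the extended delivery period.
The last day of the appeal period: 16 calendar days after July 7, 2022 is July 23, 2022.
The date cancellation becomes effective: July 23, 2022 + 14 days = August 6, 2022.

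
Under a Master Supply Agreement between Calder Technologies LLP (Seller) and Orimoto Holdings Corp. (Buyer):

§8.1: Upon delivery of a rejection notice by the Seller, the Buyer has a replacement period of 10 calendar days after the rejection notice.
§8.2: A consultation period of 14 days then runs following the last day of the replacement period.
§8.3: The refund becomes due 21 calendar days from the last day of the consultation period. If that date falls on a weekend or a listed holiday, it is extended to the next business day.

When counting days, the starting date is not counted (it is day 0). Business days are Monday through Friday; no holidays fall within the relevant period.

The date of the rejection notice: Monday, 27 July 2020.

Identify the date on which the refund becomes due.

10 September 2020

The last day of the replacement period: 27 July 2020 + 10 days = 6 August 2020.
The last day of the consultation period: 6 August 2020 + 14 days = 20 August 2020.
Adding 21 calendar days to 20 August 2020 gives 10 September 2020, which is the date on which the refund becomes due. 10 September 2020 is a Thursday, so no roll-forward applies.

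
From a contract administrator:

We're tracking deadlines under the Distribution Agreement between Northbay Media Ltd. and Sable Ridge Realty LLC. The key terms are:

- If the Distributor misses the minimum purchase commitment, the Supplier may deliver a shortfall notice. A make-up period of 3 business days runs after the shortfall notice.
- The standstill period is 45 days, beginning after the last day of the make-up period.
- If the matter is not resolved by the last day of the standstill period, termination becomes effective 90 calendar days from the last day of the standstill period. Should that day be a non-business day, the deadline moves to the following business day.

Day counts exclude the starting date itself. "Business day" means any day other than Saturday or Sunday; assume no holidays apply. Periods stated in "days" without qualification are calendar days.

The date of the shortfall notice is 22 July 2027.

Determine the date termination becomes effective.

9 December 2027

The last day of the make-up period: 3 business days after Thursday, 22 July 2027, skipping weekends — Jul 23, Jul 26, Jul 27 — lands on Tuesday, 27 July 2027.
The last day of the standstill period: 27 July 2027 + 45 days = 10 September 2027.
The date termination becomes effective: 90 calendar days after 10 September 2027 is 9 December 2027. 9 December 2027 is a Thursday, so no roll-forward applies.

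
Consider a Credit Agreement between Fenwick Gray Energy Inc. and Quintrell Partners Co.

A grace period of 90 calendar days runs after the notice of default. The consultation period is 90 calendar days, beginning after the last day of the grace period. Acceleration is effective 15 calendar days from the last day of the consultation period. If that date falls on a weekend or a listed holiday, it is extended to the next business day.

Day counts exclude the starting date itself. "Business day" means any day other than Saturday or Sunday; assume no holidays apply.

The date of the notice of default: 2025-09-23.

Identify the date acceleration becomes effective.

The last day of the grace period: 2025-09-23 + 90 days = 2025-12-22.
The last day of the consultation period: 2025-12-22 + 90 days = 2026-03-22.
The date acceleration becomes effective: 15 calendar days after 2026-03-22 is 2026-04-06. 2026-04-06 is a Monday, so no roll-forward applies.

2026-04-06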